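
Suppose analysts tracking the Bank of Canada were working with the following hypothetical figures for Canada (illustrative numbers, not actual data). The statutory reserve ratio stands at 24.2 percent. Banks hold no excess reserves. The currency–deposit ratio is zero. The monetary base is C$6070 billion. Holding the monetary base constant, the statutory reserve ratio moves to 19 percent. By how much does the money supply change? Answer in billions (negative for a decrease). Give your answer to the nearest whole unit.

Initially m₁ = 1 / (0.242) ≈ 4.13223, so M₁ = 4.13223 × 6070 = 25082.6361 billion.
After the change m₂ = 1 / (0.19) ≈ 5.26316, so M₂ = 5.26316 × 6070 = 31947.3812 billion.
ΔM = M₂ − M₁ = 31947.3812 − 25082.6361 = 6864.7451 billion.

C$6865 billion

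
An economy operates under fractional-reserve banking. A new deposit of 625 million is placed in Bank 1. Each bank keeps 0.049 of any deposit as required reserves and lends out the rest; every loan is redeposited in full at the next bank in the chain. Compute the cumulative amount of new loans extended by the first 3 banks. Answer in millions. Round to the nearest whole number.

Bank i lends (1 − rr)^i of the original deposit: Bank 1 lends 625·0.9510 = 594.3750, Bank 2 lends 625·0.9510² ≈ 565.2506, and so on.
Summing a geometric series: total = 625·[0.9510·(1 − 0.9510^3) / (1 − 0.9510)] ≈ 1697.1790 million.

1697 million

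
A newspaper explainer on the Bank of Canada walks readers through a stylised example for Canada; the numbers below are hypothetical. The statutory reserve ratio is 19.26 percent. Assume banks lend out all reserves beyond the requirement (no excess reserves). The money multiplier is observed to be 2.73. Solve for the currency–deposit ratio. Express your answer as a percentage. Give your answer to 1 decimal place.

Using m = 2.73. From m = (1 + c)/(c + rr + e), rearranging gives 1 + c = m·(c + rr + e), so c·(1 − m) = m·(rr + e) − 1.
Hence c = [m·(rr + e) − 1]/(1 − m) = [2.73 × (0.1926 + 0) − 1] / (1 − 2.73) ≈ 0.274105.

27.4%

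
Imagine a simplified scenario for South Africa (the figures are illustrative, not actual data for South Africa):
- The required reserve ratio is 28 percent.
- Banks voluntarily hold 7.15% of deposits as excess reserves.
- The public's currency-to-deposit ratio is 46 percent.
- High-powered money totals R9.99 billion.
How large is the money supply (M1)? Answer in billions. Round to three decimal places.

The money multiplier is m = (1 + c) / (rr + e + c) = (1 + 0.46) / (0.28 + 0.0715 + 0.46) ≈ 1.79914.
So M = m × MB = 1.79914 × 9.99 ≈ 17.9734 billion.

R17.973 billion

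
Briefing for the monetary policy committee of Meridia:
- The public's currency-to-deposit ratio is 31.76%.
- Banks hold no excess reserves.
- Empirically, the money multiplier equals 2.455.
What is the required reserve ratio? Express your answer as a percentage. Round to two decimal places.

Using m = 2.455. Since m = (1 + c)/(c + rr + e), the denominator satisfies c + rr + e = (1 + c)/m = (1 + 0.3176) / 2.455 ≈ 0.536701.
With c = 0.3176 and e = 0, the required reserve ratio is 0.536701 − 0.3176 − 0 = 0.219101.

21.91%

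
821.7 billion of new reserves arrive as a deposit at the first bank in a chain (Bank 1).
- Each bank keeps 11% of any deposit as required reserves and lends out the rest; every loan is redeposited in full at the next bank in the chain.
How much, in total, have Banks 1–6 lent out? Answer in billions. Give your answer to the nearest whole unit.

3344 billion

Bank i lends (1 − rr)^i of the original deposit: Bank 1 lends 821.7·0.8900 = 731.3130, Bank 2 lends 821.7·0.8900² ≈ 650.8686, and so on.
Summing a geometric series: total = 821.7·[0.8900·(1 − 0.8900^6) / (1 − 0.8900)] ≈ 3344.2193 billion.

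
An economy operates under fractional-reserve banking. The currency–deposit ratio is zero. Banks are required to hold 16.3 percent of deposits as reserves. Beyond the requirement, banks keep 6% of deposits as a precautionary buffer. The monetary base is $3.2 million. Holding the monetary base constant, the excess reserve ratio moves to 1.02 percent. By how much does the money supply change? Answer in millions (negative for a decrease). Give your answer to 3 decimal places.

Initially m₁ = 1 / (0.163 + 0.06) ≈ 4.48430, so M₁ = 4.48430 × 3.2 ≈ 14.3498 million.
After the change m₂ = 1 / (0.163 + 0.0102) ≈ 5.77367, so M₂ = 5.77367 × 3.2 ≈ 18.4757 million.
ΔM = M₂ − M₁ = 18.4757 − 14.3498 = 4.1259 million.

$4.126 million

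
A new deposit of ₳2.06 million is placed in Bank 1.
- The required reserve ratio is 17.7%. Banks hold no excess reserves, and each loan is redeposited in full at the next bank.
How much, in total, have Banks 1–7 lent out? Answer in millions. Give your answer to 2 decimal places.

₳7.13 million

Bank i lends (1 − rr)^i of the original deposit: Bank 1 lends 2.06·0.8230 ≈ 1.6954, Bank 2 lends 2.06·0.8230² ≈ 1.3953, and so on.
Summing a geometric series: total = 2.06·[0.8230·(1 − 0.8230^7) / (1 − 0.8230)] ≈ 7.1288 million.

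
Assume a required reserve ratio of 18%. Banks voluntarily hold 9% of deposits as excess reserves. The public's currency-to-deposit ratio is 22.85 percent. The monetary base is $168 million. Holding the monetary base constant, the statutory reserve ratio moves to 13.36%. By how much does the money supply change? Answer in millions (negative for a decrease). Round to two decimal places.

$42.49 million

Initially m₁ = (1 + 0.2285) / (0.18 + 0.09 + 0.2285) ≈ 2.464393, so M₁ = 2.464393 × 168 ≈ 414.018 million.
After the change m₂ = (1 + 0.2285) / (0.1336 + 0.09 + 0.2285) ≈ 2.717319, so M₂ = 2.717319 × 168 ≈ 456.5096 million.
ΔM = M₂ − M₁ = 456.5096 − 414.018 = 42.4916 million.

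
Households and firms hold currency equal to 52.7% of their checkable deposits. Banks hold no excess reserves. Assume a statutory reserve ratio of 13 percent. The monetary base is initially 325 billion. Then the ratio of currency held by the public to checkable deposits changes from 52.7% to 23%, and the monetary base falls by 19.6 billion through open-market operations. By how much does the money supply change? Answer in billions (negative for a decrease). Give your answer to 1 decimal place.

Before: m₁ = (1 + 0.527) / (0.13 + 0.527) ≈ 2.32420, MB₁ = 325, so M₁ = 2.32420 × 325 = 755.365 billion.
After: m₂ = (1 + 0.23) / (0.13 + 0.23) ≈ 3.41667, MB₂ = 325 − 19.6 = 305.4, so M₂ = 3.41667 × 305.4 ≈ 1043.451 billion.
ΔM = M₂ − M₁ = 1043.451 − 755.365 = 288.086 billion.

288.1 billion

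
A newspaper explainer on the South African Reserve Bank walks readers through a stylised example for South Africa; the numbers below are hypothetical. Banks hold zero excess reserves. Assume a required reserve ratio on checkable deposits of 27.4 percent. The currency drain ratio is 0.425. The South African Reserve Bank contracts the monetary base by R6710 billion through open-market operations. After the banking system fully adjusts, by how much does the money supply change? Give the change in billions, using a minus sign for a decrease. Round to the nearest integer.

The money multiplier is m = (1 + c) / (rr + c) = (1 + 0.425) / (0.274 + 0.425) ≈ 2.03863.
The sale removes 6710 billion of base, so ΔM = m × ΔMB = 2.03863 × (−6710) = -13679.2073 billion.

-13679 billion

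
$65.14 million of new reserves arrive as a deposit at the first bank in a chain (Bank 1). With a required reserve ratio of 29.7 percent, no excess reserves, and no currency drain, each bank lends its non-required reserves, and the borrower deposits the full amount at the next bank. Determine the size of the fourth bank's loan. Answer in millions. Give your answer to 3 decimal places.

Each bank lends a fraction (1 − rr) = 0.7030 of the deposit it receives, so Bank 4 receives 65.14·0.7030^3 and lends 65.14·0.7030^4 ≈ 15.9100 million.

$15.910 million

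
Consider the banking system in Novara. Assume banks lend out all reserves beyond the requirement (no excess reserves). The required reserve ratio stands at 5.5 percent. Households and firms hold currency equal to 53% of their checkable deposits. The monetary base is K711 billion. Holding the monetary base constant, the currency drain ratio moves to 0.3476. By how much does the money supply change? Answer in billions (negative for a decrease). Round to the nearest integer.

K520 billion

Initially m₁ = (1 + 0.53) / (0.055 + 0.53) ≈ 2.6154, so M₁ = 2.6154 × 711 = 1859.5494 billion.
After the change m₂ = (1 + 0.3476) / (0.055 + 0.3476) ≈ 3.3472, so M₂ = 3.3472 × 711 = 2379.8592 billion.
ΔM = M₂ − M₁ = 2379.8592 − 1859.5494 = 520.3098 billion.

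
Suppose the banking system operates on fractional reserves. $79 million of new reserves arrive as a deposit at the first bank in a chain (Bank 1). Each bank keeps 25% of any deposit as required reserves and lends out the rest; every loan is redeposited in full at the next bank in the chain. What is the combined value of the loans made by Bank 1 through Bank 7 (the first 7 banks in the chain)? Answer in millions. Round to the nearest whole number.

Bank i lends (1 − rr)^i of the original deposit: Bank 1 lends 79·0.7500 = 59.2500, Bank 2 lends 79·0.7500² = 44.4375, and so on.
Summing a geometric series: total = 79·[0.7500·(1 − 0.7500^7) / (1 − 0.7500)] ≈ 205.3643 million.

$205 million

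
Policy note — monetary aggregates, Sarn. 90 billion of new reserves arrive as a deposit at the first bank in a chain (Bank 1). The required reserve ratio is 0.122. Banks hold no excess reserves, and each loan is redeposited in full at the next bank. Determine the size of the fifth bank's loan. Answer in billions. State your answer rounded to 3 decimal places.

46.959 billion

Each bank lends a fraction (1 − rr) = 0.8780 of the deposit it receives, so Bank 5 receives 90·0.8780^4 and lends 90·0.8780^5 ≈ 46.9586 billion.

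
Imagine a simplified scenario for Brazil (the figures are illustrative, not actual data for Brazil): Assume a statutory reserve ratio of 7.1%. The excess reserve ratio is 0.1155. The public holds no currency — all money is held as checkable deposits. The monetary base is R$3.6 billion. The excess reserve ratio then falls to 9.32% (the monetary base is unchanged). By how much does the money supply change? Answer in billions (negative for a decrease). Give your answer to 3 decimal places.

Initially m₁ = 1 / (0.071 + 0.1155) ≈ 5.36193, so M₁ = 5.36193 × 3.6 ≈ 19.3029 billion.
After the change m₂ = 1 / (0.071 + 0.0932) ≈ 6.09013, so M₂ = 6.09013 × 3.6 ≈ 21.9245 billion.
ΔM = M₂ − M₁ = 21.9245 − 19.3029 = 2.6216 billion.

R$2.622 billion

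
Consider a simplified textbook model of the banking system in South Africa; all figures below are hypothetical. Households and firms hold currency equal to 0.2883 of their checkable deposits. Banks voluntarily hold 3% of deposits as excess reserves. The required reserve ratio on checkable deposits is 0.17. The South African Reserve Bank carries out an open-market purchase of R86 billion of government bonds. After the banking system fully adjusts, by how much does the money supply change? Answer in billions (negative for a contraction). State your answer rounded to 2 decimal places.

The money multiplier is m = (1 + c) / (rr + e + c) = (1 + 0.2883) / (0.17 + 0.03 + 0.2883) ≈ 2.63834.
The purchase adds 86 billion of base, so ΔM = m × ΔMB = 2.63834 × (+86) ≈ 226.8972 billion.

R226.90 billion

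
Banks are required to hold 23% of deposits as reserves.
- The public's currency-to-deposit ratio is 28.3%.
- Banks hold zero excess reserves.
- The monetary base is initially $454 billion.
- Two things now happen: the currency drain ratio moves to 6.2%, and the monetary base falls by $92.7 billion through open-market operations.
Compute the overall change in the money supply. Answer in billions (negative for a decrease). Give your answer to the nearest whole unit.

$179 billion

Before: m₁ = (1 + 0.283) / (0.23 + 0.283) ≈ 2.5010, MB₁ = 454, so M₁ = 2.5010 × 454 = 1135.454 billion.
After: m₂ = (1 + 0.062) / (0.23 + 0.062) ≈ 3.6370, MB₂ = 454 − 92.7 = 361.3, so M₂ = 3.6370 × 361.3 = 1314.0481 billion.
ΔM = M₂ − M₁ = 1314.0481 − 1135.454 = 178.5941 billion.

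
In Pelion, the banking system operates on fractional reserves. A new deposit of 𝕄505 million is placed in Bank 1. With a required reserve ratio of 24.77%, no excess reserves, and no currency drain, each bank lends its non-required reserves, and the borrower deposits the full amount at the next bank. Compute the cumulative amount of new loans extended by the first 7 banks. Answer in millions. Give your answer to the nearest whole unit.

Bank i lends (1 − rr)^i of the original deposit: Bank 1 lends 505·0.7523 = 379.9115, Bank 2 lends 505·0.7523² ≈ 285.8074, and so on.
Summing a geometric series: total = 505·[0.7523·(1 − 0.7523^7) / (1 − 0.7523)] ≈ 1324.5892 million.

𝕄1325 million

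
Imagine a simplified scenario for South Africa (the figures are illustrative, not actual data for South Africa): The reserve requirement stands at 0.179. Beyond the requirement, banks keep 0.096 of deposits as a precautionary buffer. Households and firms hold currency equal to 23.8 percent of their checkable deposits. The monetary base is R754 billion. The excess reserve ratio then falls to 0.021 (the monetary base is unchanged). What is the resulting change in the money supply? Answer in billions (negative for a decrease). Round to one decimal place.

Initially m₁ = (1 + 0.238) / (0.179 + 0.096 + 0.238) ≈ 2.41326, so M₁ = 2.41326 × 754 ≈ 1819.598 billion.
After the change m₂ = (1 + 0.238) / (0.179 + 0.021 + 0.238) ≈ 2.82648, so M₂ = 2.82648 × 754 ≈ 2131.1659 billion.
ΔM = M₂ − M₁ = 2131.1659 − 1819.598 = 311.5679 billion.

R311.6 billion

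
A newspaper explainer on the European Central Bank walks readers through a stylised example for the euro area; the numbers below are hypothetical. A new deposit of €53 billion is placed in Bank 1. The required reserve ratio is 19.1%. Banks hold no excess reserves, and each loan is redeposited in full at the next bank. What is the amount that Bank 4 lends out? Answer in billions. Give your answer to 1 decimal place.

€22.7 billion

Each bank lends a fraction (1 − rr) = 0.8090 of the deposit it receives, so Bank 4 receives 53·0.8090^3 and lends 53·0.8090^4 ≈ 22.7023 billion.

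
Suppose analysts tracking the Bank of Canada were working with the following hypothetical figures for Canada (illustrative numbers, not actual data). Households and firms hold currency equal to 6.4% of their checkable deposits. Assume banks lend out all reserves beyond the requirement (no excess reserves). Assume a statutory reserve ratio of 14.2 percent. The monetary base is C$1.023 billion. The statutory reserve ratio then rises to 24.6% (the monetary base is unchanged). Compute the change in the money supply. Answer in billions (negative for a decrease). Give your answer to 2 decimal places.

-1.77 billion

Initially m₁ = (1 + 0.064) / (0.142 + 0.064) ≈ 5.1650, so M₁ = 5.1650 × 1.023 ≈ 5.2838 billion.
After the change m₂ = (1 + 0.064) / (0.246 + 0.064) ≈ 3.4323, so M₂ = 3.4323 × 1.023 ≈ 3.5112 billion.
ΔM = M₂ − M₁ = 3.5112 − 5.2838 = -1.7726 billion.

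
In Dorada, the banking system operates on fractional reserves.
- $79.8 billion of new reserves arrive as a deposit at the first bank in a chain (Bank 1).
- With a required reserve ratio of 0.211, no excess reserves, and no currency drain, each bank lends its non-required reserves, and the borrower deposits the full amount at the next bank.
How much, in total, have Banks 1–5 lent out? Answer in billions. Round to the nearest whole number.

$207 billion

Bank i lends (1 − rr)^i of the original deposit: Bank 1 lends 79.8·0.7890 = 62.9622, Bank 2 lends 79.8·0.7890² ≈ 49.6772, and so on.
Summing a geometric series: total = 79.8·[0.7890·(1 − 0.7890^5) / (1 − 0.7890)] ≈ 207.1596 billion.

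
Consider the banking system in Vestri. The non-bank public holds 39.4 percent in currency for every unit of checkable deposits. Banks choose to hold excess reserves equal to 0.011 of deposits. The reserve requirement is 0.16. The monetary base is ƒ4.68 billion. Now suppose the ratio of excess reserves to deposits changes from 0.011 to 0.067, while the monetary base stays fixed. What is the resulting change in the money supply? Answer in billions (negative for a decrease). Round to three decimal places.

-1.041 billion

Initially m₁ = (1 + 0.394) / (0.16 + 0.011 + 0.394) ≈ 2.46726, so M₁ = 2.46726 × 4.68 ≈ 11.5468 billion.
After the change m₂ = (1 + 0.394) / (0.16 + 0.067 + 0.394) ≈ 2.24477, so M₂ = 2.24477 × 4.68 ≈ 10.5055 billion.
ΔM = M₂ − M₁ = 10.5055 − 11.5468 = -1.0413 billion.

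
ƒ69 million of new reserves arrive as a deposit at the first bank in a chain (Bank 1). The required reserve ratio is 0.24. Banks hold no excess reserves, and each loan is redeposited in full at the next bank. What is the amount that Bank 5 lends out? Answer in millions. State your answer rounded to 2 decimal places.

Each bank lends a fraction (1 − rr) = 0.7600 of the deposit it receives, so Bank 5 receives 69·0.7600^4 and lends 69·0.7600^5 ≈ 17.4951 million.

ƒ17.50 million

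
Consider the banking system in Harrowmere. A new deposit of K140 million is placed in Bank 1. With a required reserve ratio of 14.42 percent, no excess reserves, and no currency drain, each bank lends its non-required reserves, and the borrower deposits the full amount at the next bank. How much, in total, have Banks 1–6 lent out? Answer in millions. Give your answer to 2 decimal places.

Bank i lends (1 − rr)^i of the original deposit: Bank 1 lends 140·0.8558 = 119.8120, Bank 2 lends 140·0.8558² ≈ 102.5351, and so on.
Summing a geometric series: total = 140·[0.8558·(1 − 0.8558^6) / (1 − 0.8558)] ≈ 504.4598 million.

K504.46 million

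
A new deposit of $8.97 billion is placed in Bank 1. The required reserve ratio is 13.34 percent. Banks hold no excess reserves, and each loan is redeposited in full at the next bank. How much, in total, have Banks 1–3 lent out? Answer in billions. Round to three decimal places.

$20.348 billion

Bank i lends (1 − rr)^i of the original deposit: Bank 1 lends 8.97·0.8666 ≈ 7.7734, Bank 2 lends 8.97·0.8666² ≈ 6.7364, and so on.
Summing a geometric series: total = 8.97·[0.8666·(1 − 0.8666^3) / (1 − 0.8666)] ≈ 20.3476 billion.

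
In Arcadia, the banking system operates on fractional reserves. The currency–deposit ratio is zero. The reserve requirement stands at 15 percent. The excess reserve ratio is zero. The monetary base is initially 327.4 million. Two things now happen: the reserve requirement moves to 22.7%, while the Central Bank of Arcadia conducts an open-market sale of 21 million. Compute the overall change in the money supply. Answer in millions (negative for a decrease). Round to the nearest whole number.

-833 million

Before: m₁ = 1 / (0.15) ≈ 6.6667, MB₁ = 327.4, so M₁ = 6.6667 × 327.4 ≈ 2182.6776 million.
After: m₂ = 1 / (0.227) ≈ 4.4053, MB₂ = 327.4 − 21 = 306.4, so M₂ = 4.4053 × 306.4 ≈ 1349.7839 million.
ΔM = M₂ − M₁ = 1349.7839 − 2182.6776 = -832.8937 million.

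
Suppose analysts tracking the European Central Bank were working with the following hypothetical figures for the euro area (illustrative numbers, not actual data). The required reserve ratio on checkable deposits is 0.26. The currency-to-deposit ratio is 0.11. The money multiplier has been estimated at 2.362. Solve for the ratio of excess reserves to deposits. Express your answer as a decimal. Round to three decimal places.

Using m = 2.362. Since m = (1 + c)/(c + rr + e), the denominator satisfies c + rr + e = (1 + c)/m = (1 + 0.11) / 2.362 ≈ 0.469941.
With c = 0.11 and rr = 0.26, the ratio of excess reserves to deposits is 0.469941 − 0.11 − 0.26 = 0.099941.

0.100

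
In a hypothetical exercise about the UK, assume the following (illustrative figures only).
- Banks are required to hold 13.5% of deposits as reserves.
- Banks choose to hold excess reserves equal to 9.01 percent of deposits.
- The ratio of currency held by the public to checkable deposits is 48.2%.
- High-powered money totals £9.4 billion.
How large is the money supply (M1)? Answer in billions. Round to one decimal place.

The money multiplier is m = (1 + c) / (rr + e + c) = (1 + 0.482) / (0.135 + 0.0901 + 0.482) ≈ 2.0959.
So M = m × MB = 2.0959 × 9.4 ≈ 19.7015 billion.

£19.7 billion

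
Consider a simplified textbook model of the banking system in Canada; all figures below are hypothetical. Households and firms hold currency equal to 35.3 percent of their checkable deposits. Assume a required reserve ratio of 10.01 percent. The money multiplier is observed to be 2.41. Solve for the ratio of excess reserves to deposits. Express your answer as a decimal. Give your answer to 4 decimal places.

Using m = 2.41. Since m = (1 + c)/(c + rr + e), the denominator satisfies c + rr + e = (1 + c)/m = (1 + 0.353) / 2.41 ≈ 0.561411.
With c = 0.353 and rr = 0.1001, the ratio of excess reserves to deposits is 0.561411 − 0.353 − 0.1001 = 0.108311.

0.1083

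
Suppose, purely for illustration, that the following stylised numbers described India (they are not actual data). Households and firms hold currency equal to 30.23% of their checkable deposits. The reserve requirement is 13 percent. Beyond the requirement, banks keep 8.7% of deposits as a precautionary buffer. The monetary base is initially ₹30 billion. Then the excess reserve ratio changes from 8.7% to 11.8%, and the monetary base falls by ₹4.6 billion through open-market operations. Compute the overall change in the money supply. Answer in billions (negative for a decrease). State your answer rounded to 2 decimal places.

Before: m₁ = (1 + 0.3023) / (0.13 + 0.087 + 0.3023) ≈ 2.50780, MB₁ = 30, so M₁ = 2.50780 × 30 = 75.234 billion.
After: m₂ = (1 + 0.3023) / (0.13 + 0.118 + 0.3023) ≈ 2.36653, MB₂ = 30 − 4.6 = 25.4, so M₂ = 2.36653 × 25.4 ≈ 60.1099 billion.
ΔM = M₂ − M₁ = 60.1099 − 75.234 = -15.1241 billion.

-15.12 billion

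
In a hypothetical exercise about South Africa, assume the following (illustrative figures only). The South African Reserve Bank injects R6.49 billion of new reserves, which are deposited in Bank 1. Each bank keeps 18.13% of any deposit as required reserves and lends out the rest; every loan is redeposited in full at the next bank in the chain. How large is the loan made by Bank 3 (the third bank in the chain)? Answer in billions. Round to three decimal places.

R3.561 billion

Each bank lends a fraction (1 − rr) = 0.8187 of the deposit it receives, so Bank 3 receives 6.49·0.8187^2 and lends 6.49·0.8187^3 ≈ 3.5614 billion.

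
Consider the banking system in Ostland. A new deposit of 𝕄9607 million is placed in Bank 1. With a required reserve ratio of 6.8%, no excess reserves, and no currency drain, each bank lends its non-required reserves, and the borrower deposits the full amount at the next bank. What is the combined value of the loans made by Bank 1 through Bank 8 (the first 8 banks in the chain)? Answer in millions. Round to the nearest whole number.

Bank i lends (1 − rr)^i of the original deposit: Bank 1 lends 9607·0.9320 = 8953.7240, Bank 2 lends 9607·0.9320² ≈ 8344.8708, and so on.
Summing a geometric series: total = 9607·[0.9320·(1 − 0.9320^8) / (1 − 0.9320)] ≈ 56713.7043 million.

𝕄56714 million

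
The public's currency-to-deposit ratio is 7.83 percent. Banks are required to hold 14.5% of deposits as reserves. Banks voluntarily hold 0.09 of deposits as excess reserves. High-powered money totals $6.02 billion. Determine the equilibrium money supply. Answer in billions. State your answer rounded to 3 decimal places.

$20.719 billion

The money multiplier is m = (1 + c) / (rr + e + c) = (1 + 0.0783) / (0.145 + 0.09 + 0.0783) ≈ 3.44175.
So M = m × MB = 3.44175 × 6.02 ≈ 20.7193 billion.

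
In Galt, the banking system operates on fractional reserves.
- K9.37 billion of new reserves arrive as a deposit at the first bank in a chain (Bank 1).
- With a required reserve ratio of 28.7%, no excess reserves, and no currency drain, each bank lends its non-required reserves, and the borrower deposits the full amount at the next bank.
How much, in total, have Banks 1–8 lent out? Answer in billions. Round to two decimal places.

Bank i lends (1 − rr)^i of the original deposit: Bank 1 lends 9.37·0.7130 ≈ 6.6808, Bank 2 lends 9.37·0.7130² ≈ 4.7634, and so on.
Summing a geometric series: total = 9.37·[0.7130·(1 − 0.7130^8) / (1 − 0.7130)] ≈ 21.7233 billion.

K21.72 billion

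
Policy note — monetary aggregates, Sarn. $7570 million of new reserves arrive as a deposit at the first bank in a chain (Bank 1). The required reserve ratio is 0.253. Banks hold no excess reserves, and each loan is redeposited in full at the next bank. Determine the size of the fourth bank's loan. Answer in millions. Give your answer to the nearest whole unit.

$2357 million

Each bank lends a fraction (1 − rr) = 0.7470 of the deposit it receives, so Bank 4 receives 7570·0.7470^3 and lends 7570·0.7470^4 ≈ 2357.1015 million.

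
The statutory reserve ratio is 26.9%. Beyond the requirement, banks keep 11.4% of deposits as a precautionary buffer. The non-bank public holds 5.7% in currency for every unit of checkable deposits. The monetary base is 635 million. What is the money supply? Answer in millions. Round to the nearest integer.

1525 million

The money multiplier is m = (1 + c) / (rr + e + c) = (1 + 0.057) / (0.269 + 0.114 + 0.057) ≈ 2.4023.
So M = m × MB = 2.4023 × 635 = 1525.4605 million.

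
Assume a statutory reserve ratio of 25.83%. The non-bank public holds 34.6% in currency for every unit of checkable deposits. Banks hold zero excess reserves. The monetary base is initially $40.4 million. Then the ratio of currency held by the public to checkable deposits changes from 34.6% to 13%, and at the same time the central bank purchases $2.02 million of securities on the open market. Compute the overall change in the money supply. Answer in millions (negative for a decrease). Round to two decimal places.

Before: m₁ = (1 + 0.346) / (0.2583 + 0.346) ≈ 2.22737, MB₁ = 40.4, so M₁ = 2.22737 × 40.4 ≈ 89.9857 million.
After: m₂ = (1 + 0.13) / (0.2583 + 0.13) ≈ 2.91012, MB₂ = 40.4 + 2.02 = 42.42, so M₂ = 2.91012 × 42.42 ≈ 123.4473 million.
ΔM = M₂ − M₁ = 123.4473 − 89.9857 = 33.4616 million.

$33.46 million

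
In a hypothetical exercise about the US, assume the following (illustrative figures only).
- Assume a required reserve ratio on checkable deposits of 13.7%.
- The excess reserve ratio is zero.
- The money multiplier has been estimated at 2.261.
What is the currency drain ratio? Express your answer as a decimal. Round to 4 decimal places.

0.5474

Using m = 2.261. From m = (1 + c)/(c + rr + e), rearranging gives 1 + c = m·(c + rr + e), so c·(1 − m) = m·(rr + e) − 1.
Hence c = [m·(rr + e) − 1]/(1 − m) = [2.261 × (0.137 + 0) − 1] / (1 − 2.261) ≈ 0.547377.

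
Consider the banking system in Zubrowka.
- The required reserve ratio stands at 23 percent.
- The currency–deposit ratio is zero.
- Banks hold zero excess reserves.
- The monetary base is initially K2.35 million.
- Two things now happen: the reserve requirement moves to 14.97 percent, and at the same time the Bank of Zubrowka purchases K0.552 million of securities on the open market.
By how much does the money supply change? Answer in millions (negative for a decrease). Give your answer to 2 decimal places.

K9.17 million

Before: m₁ = 1 / (0.23) ≈ 4.3478, MB₁ = 2.35, so M₁ = 4.3478 × 2.35 ≈ 10.2173 million.
After: m₂ = 1 / (0.1497) ≈ 6.68, MB₂ = 2.35 + 0.552 = 2.902, so M₂ = 6.68 × 2.902 ≈ 19.3854 million.
ΔM = M₂ − M₁ = 19.3854 − 10.2173 = 9.1681 million.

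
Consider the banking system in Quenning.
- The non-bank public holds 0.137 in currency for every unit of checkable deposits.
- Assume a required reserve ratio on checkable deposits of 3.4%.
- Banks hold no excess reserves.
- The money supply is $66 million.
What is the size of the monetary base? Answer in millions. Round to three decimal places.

$9.926 million

The money multiplier is m = (1 + c) / (rr + c) = (1 + 0.137) / (0.034 + 0.137) ≈ 6.649123.
MB = M / m = 66 / 6.649123 ≈ 9.9261 million.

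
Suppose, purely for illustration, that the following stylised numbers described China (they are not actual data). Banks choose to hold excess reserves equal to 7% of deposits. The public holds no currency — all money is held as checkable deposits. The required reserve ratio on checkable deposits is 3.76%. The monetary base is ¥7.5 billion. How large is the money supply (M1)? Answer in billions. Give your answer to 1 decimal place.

The money multiplier is m = 1 / (rr + e) = 1 / (0.0376 + 0.07) ≈ 9.2937.
So M = m × MB = 9.2937 × 7.5 ≈ 69.7027 billion.

¥69.7 billion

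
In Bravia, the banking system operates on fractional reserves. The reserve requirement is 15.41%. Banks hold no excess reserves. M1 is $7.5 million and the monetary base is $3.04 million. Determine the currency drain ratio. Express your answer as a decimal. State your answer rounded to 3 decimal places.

0.422

Using m = M/MB = 7.5/3.04 ≈ 2.467105. From m = (1 + c)/(c + rr + e), rearranging gives 1 + c = m·(c + rr + e), so c·(1 − m) = m·(rr + e) − 1.
Hence c = [m·(rr + e) − 1]/(1 − m) = [2.467105 × (0.1541 + 0) − 1] / (1 − 2.467105) ≈ 0.422478.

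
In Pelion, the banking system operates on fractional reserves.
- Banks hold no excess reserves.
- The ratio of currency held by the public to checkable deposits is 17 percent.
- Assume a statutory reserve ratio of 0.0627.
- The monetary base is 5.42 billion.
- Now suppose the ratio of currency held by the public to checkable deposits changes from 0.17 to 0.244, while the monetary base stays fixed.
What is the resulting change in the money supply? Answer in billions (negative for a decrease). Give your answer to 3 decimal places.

Initially m₁ = (1 + 0.17) / (0.0627 + 0.17) ≈ 5.02793, so M₁ = 5.02793 × 5.42 ≈ 27.2514 billion.
After the change m₂ = (1 + 0.244) / (0.0627 + 0.244) ≈ 4.05608, so M₂ = 4.05608 × 5.42 ≈ 21.984 billion.
ΔM = M₂ − M₁ = 21.984 − 27.2514 = -5.2674 billion.

-5.267 billion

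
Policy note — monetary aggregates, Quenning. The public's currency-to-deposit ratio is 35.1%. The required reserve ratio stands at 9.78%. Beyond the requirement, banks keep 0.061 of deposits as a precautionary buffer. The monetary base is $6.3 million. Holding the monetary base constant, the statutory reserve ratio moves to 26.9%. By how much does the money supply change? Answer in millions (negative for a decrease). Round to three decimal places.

Initially m₁ = (1 + 0.351) / (0.0978 + 0.061 + 0.351) ≈ 2.65006, so M₁ = 2.65006 × 6.3 ≈ 16.6954 million.
After the change m₂ = (1 + 0.351) / (0.269 + 0.061 + 0.351) ≈ 1.98385, so M₂ = 1.98385 × 6.3 ≈ 12.4983 million.
ΔM = M₂ − M₁ = 12.4983 − 16.6954 = -4.1971 million.

-4.197 million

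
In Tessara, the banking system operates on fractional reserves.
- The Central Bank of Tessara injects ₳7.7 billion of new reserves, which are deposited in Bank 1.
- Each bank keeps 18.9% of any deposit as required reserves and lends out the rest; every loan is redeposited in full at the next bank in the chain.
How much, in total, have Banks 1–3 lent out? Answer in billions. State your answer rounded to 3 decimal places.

₳15.416 billion

Bank i lends (1 − rr)^i of the original deposit: Bank 1 lends 7.7·0.8110 = 6.2447, Bank 2 lends 7.7·0.8110² ≈ 5.0645, and so on.
Summing a geometric series: total = 7.7·[0.8110·(1 − 0.8110^3) / (1 − 0.8110)] ≈ 15.4164 billion.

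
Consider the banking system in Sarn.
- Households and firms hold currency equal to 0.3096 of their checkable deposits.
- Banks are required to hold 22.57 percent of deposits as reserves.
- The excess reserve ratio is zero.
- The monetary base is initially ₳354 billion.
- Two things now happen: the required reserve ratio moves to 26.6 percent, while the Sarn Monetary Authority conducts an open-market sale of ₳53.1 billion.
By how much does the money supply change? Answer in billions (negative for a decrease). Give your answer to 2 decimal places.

-181.45 billion

Before: m₁ = (1 + 0.3096) / (0.2257 + 0.3096) ≈ 2.446479, MB₁ = 354, so M₁ = 2.446479 × 354 ≈ 866.0536 billion.
After: m₂ = (1 + 0.3096) / (0.266 + 0.3096) ≈ 2.275191, MB₂ = 354 − 53.1 = 300.9, so M₂ = 2.275191 × 300.9 ≈ 684.605 billion.
ΔM = M₂ − M₁ = 684.605 − 866.0536 = -181.4486 billion.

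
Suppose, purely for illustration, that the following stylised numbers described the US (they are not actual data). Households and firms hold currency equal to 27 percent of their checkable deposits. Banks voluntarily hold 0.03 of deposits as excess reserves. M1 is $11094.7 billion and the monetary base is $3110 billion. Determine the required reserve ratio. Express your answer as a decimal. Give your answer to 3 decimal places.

0.056

Using m = M/MB = 11094.7/3110 ≈ 3.567428. Since m = (1 + c)/(c + rr + e), the denominator satisfies c + rr + e = (1 + c)/m = (1 + 0.27) / 3.567428 ≈ 0.355999.
With c = 0.27 and e = 0.03, the required reserve ratio is 0.355999 − 0.27 − 0.03 = 0.055999.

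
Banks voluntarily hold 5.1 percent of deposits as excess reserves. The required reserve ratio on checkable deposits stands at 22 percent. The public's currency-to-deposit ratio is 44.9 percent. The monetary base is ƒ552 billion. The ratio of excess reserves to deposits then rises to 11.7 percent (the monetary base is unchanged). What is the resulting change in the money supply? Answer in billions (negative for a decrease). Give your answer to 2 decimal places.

-93.28 billion

Initially m₁ = (1 + 0.449) / (0.22 + 0.051 + 0.449) = 2.012500, so M₁ = 2.012500 × 552 = 1110.9 billion.
After the change m₂ = (1 + 0.449) / (0.22 + 0.117 + 0.449) ≈ 1.843511, so M₂ = 1.843511 × 552 ≈ 1017.6181 billion.
ΔM = M₂ − M₁ = 1017.6181 − 1110.9 = -93.2819 billion.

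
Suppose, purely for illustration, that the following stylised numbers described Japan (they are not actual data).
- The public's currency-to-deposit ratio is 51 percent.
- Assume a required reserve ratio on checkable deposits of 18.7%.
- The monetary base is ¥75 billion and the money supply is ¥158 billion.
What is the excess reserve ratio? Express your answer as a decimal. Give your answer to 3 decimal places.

0.020

Using m = M/MB = 158/75 ≈ 2.106667. Since m = (1 + c)/(c + rr + e), the denominator satisfies c + rr + e = (1 + c)/m = (1 + 0.51) / 2.106667 ≈ 0.716772.
With c = 0.51 and rr = 0.187, the excess reserve ratio is 0.716772 − 0.51 − 0.187 = 0.019772.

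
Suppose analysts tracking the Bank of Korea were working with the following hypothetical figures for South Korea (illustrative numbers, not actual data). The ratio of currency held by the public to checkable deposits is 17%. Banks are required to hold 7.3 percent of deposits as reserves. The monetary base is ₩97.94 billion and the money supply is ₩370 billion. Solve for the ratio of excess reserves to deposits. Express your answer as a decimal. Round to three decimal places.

0.067

Using m = M/MB = 370/97.94 ≈ 3.777823. Since m = (1 + c)/(c + rr + e), the denominator satisfies c + rr + e = (1 + c)/m = (1 + 0.17) / 3.777823 ≈ 0.309702.
With c = 0.17 and rr = 0.073, the ratio of excess reserves to deposits is 0.309702 − 0.17 − 0.073 = 0.066702.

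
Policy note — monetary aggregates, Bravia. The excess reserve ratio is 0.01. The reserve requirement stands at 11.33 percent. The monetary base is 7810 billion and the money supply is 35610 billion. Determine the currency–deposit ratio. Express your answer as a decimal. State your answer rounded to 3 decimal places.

0.123

Using m = M/MB = 35610/7810 ≈ 4.559539. From m = (1 + c)/(c + rr + e), rearranging gives 1 + c = m·(c + rr + e), so c·(1 − m) = m·(rr + e) − 1.
Hence c = [m·(rr + e) − 1]/(1 − m) = [4.559539 × (0.1133 + 0.01) − 1] / (1 − 4.559539) ≈ 0.122996.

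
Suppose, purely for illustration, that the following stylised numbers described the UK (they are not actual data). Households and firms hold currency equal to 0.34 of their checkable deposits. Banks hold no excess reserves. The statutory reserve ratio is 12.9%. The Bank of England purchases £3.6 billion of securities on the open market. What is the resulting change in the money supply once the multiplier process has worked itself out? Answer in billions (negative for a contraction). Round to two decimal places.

The money multiplier is m = (1 + c) / (rr + c) = (1 + 0.34) / (0.129 + 0.34) ≈ 2.8571.
The purchase adds 3.6 billion of base, so ΔM = m × ΔMB = 2.8571 × (+3.6) ≈ 10.2856 billion.

£10.29 billion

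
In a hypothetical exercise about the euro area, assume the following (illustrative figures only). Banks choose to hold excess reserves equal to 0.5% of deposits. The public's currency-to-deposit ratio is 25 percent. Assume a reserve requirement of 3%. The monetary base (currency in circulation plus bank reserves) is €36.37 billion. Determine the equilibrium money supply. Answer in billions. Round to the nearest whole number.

The money multiplier is m = (1 + c) / (rr + e + c) = (1 + 0.25) / (0.03 + 0.005 + 0.25) ≈ 4.3860.
So M = m × MB = 4.3860 × 36.37 ≈ 159.5188 billion.

€160 billion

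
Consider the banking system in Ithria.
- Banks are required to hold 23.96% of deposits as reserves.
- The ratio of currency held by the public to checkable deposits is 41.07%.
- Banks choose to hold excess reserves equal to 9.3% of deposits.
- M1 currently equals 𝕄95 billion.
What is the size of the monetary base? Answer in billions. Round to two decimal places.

The money multiplier is m = (1 + c) / (rr + e + c) = (1 + 0.4107) / (0.2396 + 0.093 + 0.4107) ≈ 1.89789.
MB = M / m = 95 / 1.89789 ≈ 50.0556 billion.

𝕄50.06 billion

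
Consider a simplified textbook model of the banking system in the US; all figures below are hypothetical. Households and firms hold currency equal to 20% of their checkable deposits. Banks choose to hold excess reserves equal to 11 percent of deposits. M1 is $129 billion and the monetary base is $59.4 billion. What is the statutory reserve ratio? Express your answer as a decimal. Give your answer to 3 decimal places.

Using m = M/MB = 129/59.4 ≈ 2.171717. Since m = (1 + c)/(c + rr + e), the denominator satisfies c + rr + e = (1 + c)/m = (1 + 0.2) / 2.171717 ≈ 0.552558.
With c = 0.2 and e = 0.11, the statutory reserve ratio is 0.552558 − 0.2 − 0.11 = 0.242558.

0.243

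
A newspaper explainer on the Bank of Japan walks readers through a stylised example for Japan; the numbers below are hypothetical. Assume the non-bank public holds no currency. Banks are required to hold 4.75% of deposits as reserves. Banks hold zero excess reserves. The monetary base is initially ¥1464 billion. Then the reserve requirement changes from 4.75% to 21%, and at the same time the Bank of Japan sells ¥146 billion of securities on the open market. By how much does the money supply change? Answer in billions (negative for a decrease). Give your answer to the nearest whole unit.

Before: m₁ = 1 / (0.0475) ≈ 21.05263, MB₁ = 1464, so M₁ = 21.05263 × 1464 ≈ 30821.0503 billion.
After: m₂ = 1 / (0.21) ≈ 4.76190, MB₂ = 1464 − 146 = 1318, so M₂ = 4.76190 × 1318 = 6276.1842 billion.
ΔM = M₂ − M₁ = 6276.1842 − 30821.0503 = -24544.8661 billion.

-24545 billion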